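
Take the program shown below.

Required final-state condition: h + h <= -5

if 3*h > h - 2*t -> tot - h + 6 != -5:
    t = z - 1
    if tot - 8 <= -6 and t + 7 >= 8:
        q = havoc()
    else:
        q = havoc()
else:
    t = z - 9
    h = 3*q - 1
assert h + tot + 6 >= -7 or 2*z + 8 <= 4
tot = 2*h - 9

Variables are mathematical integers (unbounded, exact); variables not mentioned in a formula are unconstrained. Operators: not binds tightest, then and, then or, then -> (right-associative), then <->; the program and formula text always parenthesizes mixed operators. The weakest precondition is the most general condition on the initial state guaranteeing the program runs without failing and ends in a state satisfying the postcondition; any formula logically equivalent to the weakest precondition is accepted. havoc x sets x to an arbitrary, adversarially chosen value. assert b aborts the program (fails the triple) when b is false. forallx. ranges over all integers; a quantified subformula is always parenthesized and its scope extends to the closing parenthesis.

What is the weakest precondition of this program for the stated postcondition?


Working backward. After the program, the postcondition h + h <= -5 must hold; in canonical form it is 2*h <= -5.
Before tot := 2*h - 9: 2*h <= -5
Before assert h + tot + 6 >= -7 or 2*z + 8 <= 4: (h + tot >= -13 or 2*z <= -4) and 2*h <= -5
Then branch requires ((tot <= 2 and z >= 2) -> ((h + tot >= -13 or 2*z <= -4) and 2*h <= -5)) and ((not (tot <= 2 and z >= 2)) -> ((h + tot >= -13 or 2*z <= -4) and 2*h <= -5)); else branch requires (3*q + tot >= -12 or 2*z <= -4) and 6*q <= -3.
Before the if: ((2*h + 2*t > 0 -> tot != h - 11) -> (((tot <= 2 and z >= 2) -> ((h + tot >= -13 or 2*z <= -4) and 2*h <= -5)) and ((not (tot <= 2 and z >= 2)) -> ((h + tot >= -13 or 2*z <= -4) and 2*h <= -5)))) and ((not (2*h + 2*t > 0 -> tot != h - 11)) -> ((3*q + tot >= -12 or 2*z <= -4) and 6*q <= -3))
Answer: WP = ((2*h + 2*t > 0 -> tot != h - 11) -> (((tot <= 2 and z >= 2) -> ((h + tot >= -13 or 2*z <= -4) and 2*h <= -5)) and ((not (tot <= 2 and z >= 2)) -> ((h + tot >= -13 or 2*z <= -4) and 2*h <= -5)))) and ((not (2*h + 2*t > 0 -> tot != h - 11)) -> ((3*q + tot >= -12 or 2*z <= -4) and 6*q <= -3))


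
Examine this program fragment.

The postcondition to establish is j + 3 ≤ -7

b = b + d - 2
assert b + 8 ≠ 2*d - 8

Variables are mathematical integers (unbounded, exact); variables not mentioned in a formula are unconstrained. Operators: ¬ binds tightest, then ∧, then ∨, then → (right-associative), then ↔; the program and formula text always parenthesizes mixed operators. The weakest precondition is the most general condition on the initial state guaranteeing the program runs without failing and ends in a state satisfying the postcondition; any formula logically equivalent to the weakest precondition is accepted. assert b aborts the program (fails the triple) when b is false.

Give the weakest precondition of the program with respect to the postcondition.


Working backward. After the program, the postcondition j + 3 ≤ -7 must hold; in canonical form it is j ≤ -10.
Before assert b + 8 ≠ 2*d - 8: b ≠ 2*d - 16 ∧ j ≤ -10
Before b := b + d - 2: b ≠ d - 14 ∧ j ≤ -10
Answer: WP = b ≠ d - 14 ∧ j ≤ -10


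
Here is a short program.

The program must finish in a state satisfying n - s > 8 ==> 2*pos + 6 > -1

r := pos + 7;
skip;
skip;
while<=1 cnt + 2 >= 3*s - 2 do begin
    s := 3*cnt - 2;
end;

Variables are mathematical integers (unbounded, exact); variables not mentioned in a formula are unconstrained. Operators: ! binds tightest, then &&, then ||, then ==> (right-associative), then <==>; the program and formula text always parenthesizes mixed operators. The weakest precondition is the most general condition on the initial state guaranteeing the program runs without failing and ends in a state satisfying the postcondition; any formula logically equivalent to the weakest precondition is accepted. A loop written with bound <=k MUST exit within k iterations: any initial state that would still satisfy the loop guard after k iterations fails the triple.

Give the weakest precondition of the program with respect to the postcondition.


Working backward. After the program, the postcondition n - s > 8 ==> 2*pos + 6 > -1 must hold; in canonical form it is n > s + 8 ==> 2*pos > -7.
Before the loop (bound <=1), unroll the exhaustion recursion (WP_0 = exit-now case; WP_j = one more guarded iteration, up to j = 1):
  WP_0: (!(cnt >= 3*s - 4)) && (n > s + 8 ==> 2*pos > -7)
  WP_1: (cnt >= 3*s - 4 ==> ((!(8*cnt <= 10)) && (n > 3*cnt + 6 ==> 2*pos > -7))) && ((!(cnt >= 3*s - 4)) ==> (n > s + 8 ==> 2*pos > -7))
So before the loop: (cnt >= 3*s - 4 ==> ((!(8*cnt <= 10)) && (n > 3*cnt + 6 ==> 2*pos > -7))) && ((!(cnt >= 3*s - 4)) ==> (n > s + 8 ==> 2*pos > -7))
Before skip: (cnt >= 3*s - 4 ==> ((!(8*cnt <= 10)) && (n > 3*cnt + 6 ==> 2*pos > -7))) && ((!(cnt >= 3*s - 4)) ==> (n > s + 8 ==> 2*pos > -7))
Before skip: (cnt >= 3*s - 4 ==> ((!(8*cnt <= 10)) && (n > 3*cnt + 6 ==> 2*pos > -7))) && ((!(cnt >= 3*s - 4)) ==> (n > s + 8 ==> 2*pos > -7))
Before r := pos + 7: (cnt >= 3*s - 4 ==> ((!(8*cnt <= 10)) && (n > 3*cnt + 6 ==> 2*pos > -7))) && ((!(cnt >= 3*s - 4)) ==> (n > s + 8 ==> 2*pos > -7))
Answer: WP = (cnt >= 3*s - 4 ==> ((!(8*cnt <= 10)) && (n > 3*cnt + 6 ==> 2*pos > -7))) && ((!(cnt >= 3*s - 4)) ==> (n > s + 8 ==> 2*pos > -7))


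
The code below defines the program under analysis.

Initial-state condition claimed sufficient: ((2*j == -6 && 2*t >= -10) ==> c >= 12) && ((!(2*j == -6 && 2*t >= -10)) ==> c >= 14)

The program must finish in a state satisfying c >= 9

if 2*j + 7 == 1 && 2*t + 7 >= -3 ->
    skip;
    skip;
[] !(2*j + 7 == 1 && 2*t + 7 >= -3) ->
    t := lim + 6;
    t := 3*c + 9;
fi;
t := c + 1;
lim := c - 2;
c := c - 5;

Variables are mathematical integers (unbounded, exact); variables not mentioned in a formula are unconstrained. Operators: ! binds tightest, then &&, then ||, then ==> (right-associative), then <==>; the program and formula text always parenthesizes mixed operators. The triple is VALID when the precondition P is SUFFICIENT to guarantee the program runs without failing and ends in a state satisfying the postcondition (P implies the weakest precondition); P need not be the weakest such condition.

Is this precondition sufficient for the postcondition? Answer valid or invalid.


Working backward. After the program, c >= 9 must hold.
Before c := c - 5: c >= 14
Before lim := c - 2: c >= 14
Before t := c + 1: c >= 14
Then branch requires c >= 14; else branch requires c >= 14.
Before the if: ((2*j == -6 && 2*t >= -10) ==> c >= 14) && ((!(2*j == -6 && 2*t >= -10)) ==> c >= 14)
The weakest precondition is ((2*j == -6 && 2*t >= -10) ==> c >= 14) && ((!(2*j == -6 && 2*t >= -10)) ==> c >= 14).
Check whether ((2*j == -6 && 2*t >= -10) ==> c >= 12) && ((!(2*j == -6 && 2*t >= -10)) ==> c >= 14) implies it.
Countermodel: at the initial state c = 12, j = -3, t = -5, the precondition holds but the weakest precondition fails.
Answer: invalid


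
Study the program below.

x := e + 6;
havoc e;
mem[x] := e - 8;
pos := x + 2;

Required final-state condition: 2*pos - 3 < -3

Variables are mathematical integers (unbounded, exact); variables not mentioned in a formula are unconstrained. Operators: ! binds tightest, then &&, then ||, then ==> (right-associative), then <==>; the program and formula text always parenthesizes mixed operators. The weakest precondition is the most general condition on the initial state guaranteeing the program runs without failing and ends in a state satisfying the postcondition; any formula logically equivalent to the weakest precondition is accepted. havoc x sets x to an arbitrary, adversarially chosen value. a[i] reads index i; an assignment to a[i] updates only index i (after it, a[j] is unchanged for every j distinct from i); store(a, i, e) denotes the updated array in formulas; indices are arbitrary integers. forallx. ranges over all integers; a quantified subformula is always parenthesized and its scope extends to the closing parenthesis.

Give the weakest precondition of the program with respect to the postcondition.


Working backward. After the program, the postcondition 2*pos - 3 < -3 must hold; in canonical form it is 2*pos < 0.
Before pos := x + 2: 2*x < -4
Before mem[x] := e - 8: 2*x < -4
Before havoc e: 2*x < -4
Before x := e + 6: 2*e < -16
Answer: WP = 2*e < -16


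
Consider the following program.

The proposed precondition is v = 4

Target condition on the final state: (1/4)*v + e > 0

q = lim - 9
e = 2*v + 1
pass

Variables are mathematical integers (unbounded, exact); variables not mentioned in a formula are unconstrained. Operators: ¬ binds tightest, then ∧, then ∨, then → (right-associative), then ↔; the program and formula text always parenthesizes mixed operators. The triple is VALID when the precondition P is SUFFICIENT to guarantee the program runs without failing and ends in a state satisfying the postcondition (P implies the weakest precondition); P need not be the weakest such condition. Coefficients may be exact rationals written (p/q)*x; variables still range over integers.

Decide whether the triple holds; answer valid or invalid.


Working backward. After the program, the postcondition (1/4)*v + e > 0 must hold; in canonical form it is e + (1/4)*v > 0.
Before skip: e + (1/4)*v > 0
Before e := 2*v + 1: (9/4)*v > -1
Before q := lim - 9: (9/4)*v > -1
The weakest precondition is (9/4)*v > -1.
Check whether v = 4 implies it.
Every state satisfying the precondition satisfies the weakest precondition: the implication holds.
Answer: valid


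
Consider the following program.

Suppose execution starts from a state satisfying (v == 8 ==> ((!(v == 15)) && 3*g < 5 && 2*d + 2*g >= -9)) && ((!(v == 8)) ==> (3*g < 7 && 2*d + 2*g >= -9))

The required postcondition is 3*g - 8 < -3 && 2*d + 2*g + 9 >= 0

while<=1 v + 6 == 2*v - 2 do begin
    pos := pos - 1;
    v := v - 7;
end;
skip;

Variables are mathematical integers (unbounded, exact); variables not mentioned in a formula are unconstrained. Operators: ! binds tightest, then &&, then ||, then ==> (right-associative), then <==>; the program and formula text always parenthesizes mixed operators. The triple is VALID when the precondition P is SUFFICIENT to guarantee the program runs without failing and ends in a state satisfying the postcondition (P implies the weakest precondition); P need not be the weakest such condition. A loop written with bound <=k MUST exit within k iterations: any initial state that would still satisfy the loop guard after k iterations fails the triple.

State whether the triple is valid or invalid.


Working backward. After the program, the postcondition 3*g - 8 < -3 && 2*d + 2*g + 9 >= 0 must hold; in canonical form it is 3*g < 5 && 2*d + 2*g >= -9.
Before skip: 3*g < 5 && 2*d + 2*g >= -9
Before the loop (bound <=1), unroll the exhaustion recursion (WP_0 = exit-now case; WP_j = one more guarded iteration, up to j = 1):
  WP_0: (!(v == 8)) && 3*g < 5 && 2*d + 2*g >= -9
  WP_1: (v == 8 ==> ((!(v == 15)) && 3*g < 5 && 2*d + 2*g >= -9)) && ((!(v == 8)) ==> (3*g < 5 && 2*d + 2*g >= -9))
So before the loop: (v == 8 ==> ((!(v == 15)) && 3*g < 5 && 2*d + 2*g >= -9)) && ((!(v == 8)) ==> (3*g < 5 && 2*d + 2*g >= -9))
The weakest precondition is (v == 8 ==> ((!(v == 15)) && 3*g < 5 && 2*d + 2*g >= -9)) && ((!(v == 8)) ==> (3*g < 5 && 2*d + 2*g >= -9)).
Check whether (v == 8 ==> ((!(v == 15)) && 3*g < 5 && 2*d + 2*g >= -9)) && ((!(v == 8)) ==> (3*g < 7 && 2*d + 2*g >= -9)) implies it.
Countermodel: at the initial state d = 0, g = 2, v = 9, the precondition holds but the weakest precondition fails.
Answer: invalid


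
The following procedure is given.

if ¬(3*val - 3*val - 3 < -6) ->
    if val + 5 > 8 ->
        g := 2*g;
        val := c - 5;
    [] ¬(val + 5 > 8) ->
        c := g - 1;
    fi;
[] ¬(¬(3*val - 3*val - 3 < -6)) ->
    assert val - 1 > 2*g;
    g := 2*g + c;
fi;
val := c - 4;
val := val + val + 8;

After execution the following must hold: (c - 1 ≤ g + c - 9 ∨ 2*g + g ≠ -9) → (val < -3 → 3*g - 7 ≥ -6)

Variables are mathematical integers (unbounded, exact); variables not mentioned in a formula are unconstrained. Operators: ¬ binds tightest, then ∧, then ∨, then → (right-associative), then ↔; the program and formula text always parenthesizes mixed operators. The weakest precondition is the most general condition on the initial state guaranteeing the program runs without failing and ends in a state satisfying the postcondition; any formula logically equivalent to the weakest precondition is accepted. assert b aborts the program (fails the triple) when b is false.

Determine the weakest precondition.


Working backward. After the program, the postcondition (c - 1 ≤ g + c - 9 ∨ 2*g + g ≠ -9) → (val < -3 → 3*g - 7 ≥ -6) must hold; in canonical form it is (g ≥ 8 ∨ 3*g ≠ -9) → (val < -3 → 3*g ≥ 1).
Before val := val + val + 8: (g ≥ 8 ∨ 3*g ≠ -9) → (2*val < -11 → 3*g ≥ 1)
Before val := c - 4: (g ≥ 8 ∨ 3*g ≠ -9) → (2*c < -3 → 3*g ≥ 1)
Then branch requires (val > 3 → ((2*g ≥ 8 ∨ 6*g ≠ -9) → (2*c < -3 → 6*g ≥ 1))) ∧ ((¬(val > 3)) → ((g ≥ 8 ∨ 3*g ≠ -9) → (2*g < -1 → 3*g ≥ 1))); else branch requires val > 2*g + 1 ∧ ((c + 2*g ≥ 8 ∨ 3*c + 6*g ≠ -9) → (2*c < -3 → 3*c + 6*g ≥ 1)).
Before the if: (val > 3 → ((2*g ≥ 8 ∨ 6*g ≠ -9) → (2*c < -3 → 6*g ≥ 1))) ∧ ((¬(val > 3)) → ((g ≥ 8 ∨ 3*g ≠ -9) → (2*g < -1 → 3*g ≥ 1)))
Answer: WP = (val > 3 → ((2*g ≥ 8 ∨ 6*g ≠ -9) → (2*c < -3 → 6*g ≥ 1))) ∧ ((¬(val > 3)) → ((g ≥ 8 ∨ 3*g ≠ -9) → (2*g < -1 → 3*g ≥ 1)))


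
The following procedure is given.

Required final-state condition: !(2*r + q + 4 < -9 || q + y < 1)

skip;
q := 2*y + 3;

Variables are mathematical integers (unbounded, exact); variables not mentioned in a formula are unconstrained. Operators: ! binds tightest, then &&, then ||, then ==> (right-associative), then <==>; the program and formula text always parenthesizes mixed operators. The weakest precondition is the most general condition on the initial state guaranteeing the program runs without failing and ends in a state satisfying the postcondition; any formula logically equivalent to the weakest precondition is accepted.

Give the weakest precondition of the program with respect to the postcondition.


Working backward. After the program, the postcondition !(2*r + q + 4 < -9 || q + y < 1) must hold; in canonical form it is !(q + 2*r < -13 || q + y < 1).
Before q := 2*y + 3: !(2*r + 2*y < -16 || 3*y < -2)
Before skip: !(2*r + 2*y < -16 || 3*y < -2)
Answer: WP = !(2*r + 2*y < -16 || 3*y < -2)


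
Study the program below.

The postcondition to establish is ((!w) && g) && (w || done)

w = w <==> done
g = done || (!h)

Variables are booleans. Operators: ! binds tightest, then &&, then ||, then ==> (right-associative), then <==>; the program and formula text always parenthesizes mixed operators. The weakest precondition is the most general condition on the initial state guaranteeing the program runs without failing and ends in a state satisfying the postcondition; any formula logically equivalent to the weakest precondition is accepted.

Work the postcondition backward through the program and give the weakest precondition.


Working backward. After the program, the postcondition ((!w) && g) && (w || done) must hold; in canonical form it is (!w) && g && (w || done).
Before g := done || (!h): (!w) && (done || (!h)) && (w || done)
Before w := w <==> done: (!(w <==> done)) && (done || (!h)) && ((w <==> done) || done)
Answer: WP = (!(w <==> done)) && (done || (!h)) && ((w <==> done) || done)


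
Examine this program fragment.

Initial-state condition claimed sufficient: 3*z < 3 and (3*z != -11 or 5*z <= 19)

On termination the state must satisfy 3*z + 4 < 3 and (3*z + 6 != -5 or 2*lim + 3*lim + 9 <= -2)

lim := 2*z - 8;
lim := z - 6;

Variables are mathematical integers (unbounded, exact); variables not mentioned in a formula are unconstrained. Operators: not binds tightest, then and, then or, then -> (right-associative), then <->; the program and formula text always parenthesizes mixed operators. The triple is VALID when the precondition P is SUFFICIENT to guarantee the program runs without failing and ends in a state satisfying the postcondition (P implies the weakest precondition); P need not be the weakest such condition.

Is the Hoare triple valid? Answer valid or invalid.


Working backward. After the program, the postcondition 3*z + 4 < 3 and (3*z + 6 != -5 or 2*lim + 3*lim + 9 <= -2) must hold; in canonical form it is 3*z < -1 and (3*z != -11 or 5*lim <= -11).
Before lim := z - 6: 3*z < -1 and (3*z != -11 or 5*z <= 19)
Before lim := 2*z - 8: 3*z < -1 and (3*z != -11 or 5*z <= 19)
The weakest precondition is 3*z < -1 and (3*z != -11 or 5*z <= 19).
Check whether 3*z < 3 and (3*z != -11 or 5*z <= 19) implies it.
Countermodel: at the initial state z = 0, the precondition holds but the weakest precondition fails.
Answer: invalid


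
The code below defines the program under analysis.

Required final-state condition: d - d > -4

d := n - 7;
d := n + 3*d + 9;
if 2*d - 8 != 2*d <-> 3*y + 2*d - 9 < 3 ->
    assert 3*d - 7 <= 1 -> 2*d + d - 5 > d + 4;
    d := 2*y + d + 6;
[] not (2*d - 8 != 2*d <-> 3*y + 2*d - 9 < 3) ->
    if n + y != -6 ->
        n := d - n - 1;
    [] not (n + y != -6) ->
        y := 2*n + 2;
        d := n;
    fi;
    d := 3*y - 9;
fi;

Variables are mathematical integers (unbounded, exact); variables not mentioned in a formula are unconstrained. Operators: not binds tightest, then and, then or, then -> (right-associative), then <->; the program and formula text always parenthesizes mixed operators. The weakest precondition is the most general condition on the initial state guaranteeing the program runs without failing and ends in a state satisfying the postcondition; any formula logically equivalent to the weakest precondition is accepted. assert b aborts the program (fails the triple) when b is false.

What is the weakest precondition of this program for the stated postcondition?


Working backward. After the program, the postcondition d - d > -4 must hold; in canonical form it is true.
Then branch requires 3*d <= 8 -> 2*d > 9; else branch requires true.
Before the if: 2*d + 3*y < 12 -> (3*d <= 8 -> 2*d > 9)
Before d := n + 3*d + 9: 6*d + 2*n + 3*y < -6 -> (9*d + 3*n <= -19 -> 6*d + 2*n > -9)
Before d := n - 7: 8*n + 3*y < 36 -> (12*n <= 44 -> 8*n > 33)
Answer: WP = 8*n + 3*y < 36 -> (12*n <= 44 -> 8*n > 33)


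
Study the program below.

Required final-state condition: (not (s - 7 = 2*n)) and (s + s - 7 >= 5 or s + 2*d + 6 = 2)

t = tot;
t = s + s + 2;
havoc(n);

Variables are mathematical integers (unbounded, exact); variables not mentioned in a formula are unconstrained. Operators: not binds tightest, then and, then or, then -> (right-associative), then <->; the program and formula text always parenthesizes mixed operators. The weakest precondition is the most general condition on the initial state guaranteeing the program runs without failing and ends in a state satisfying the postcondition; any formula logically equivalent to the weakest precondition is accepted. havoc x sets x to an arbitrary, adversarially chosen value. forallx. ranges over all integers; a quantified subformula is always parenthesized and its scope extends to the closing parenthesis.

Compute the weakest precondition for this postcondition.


Working backward. After the program, the postcondition (not (s - 7 = 2*n)) and (s + s - 7 >= 5 or s + 2*d + 6 = 2) must hold; in canonical form it is (not (s = 2*n + 7)) and (2*s >= 12 or 2*d + s = -4).
Before havoc n: forall n_1. ((not (s = 2*n_1 + 7)) and (2*s >= 12 or 2*d + s = -4))
Before t := s + s + 2: forall n_1. ((not (s = 2*n_1 + 7)) and (2*s >= 12 or 2*d + s = -4))
Before t := tot: forall n_1. ((not (s = 2*n_1 + 7)) and (2*s >= 12 or 2*d + s = -4))
Answer: WP = forall n_1. ((not (s = 2*n_1 + 7)) and (2*s >= 12 or 2*d + s = -4))


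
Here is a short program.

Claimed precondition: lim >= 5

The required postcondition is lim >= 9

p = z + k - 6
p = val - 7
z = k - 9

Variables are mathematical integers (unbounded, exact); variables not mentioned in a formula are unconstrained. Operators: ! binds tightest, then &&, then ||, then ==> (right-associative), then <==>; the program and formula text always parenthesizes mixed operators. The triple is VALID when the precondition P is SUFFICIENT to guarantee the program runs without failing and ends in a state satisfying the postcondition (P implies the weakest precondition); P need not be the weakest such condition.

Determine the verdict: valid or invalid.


Working backward. After the program, lim >= 9 must hold.
Before z := k - 9: lim >= 9
Before p := val - 7: lim >= 9
Before p := z + k - 6: lim >= 9
The weakest precondition is lim >= 9.
Check whether lim >= 5 implies it.
Countermodel: at the initial state lim = 5, the precondition holds but the weakest precondition fails.
Answer: invalid


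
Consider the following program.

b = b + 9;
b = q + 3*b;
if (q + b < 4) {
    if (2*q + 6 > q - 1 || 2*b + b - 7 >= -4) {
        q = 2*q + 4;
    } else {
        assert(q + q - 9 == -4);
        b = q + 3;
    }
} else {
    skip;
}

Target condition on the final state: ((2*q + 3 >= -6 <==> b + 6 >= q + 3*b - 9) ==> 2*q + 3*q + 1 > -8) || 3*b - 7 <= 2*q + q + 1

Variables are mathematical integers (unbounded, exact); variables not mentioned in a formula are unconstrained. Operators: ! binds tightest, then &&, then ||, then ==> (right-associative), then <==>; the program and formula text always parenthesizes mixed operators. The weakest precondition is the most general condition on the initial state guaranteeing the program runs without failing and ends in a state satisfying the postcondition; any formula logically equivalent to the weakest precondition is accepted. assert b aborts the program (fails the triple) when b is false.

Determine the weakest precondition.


Working backward. After the program, the postcondition ((2*q + 3 >= -6 <==> b + 6 >= q + 3*b - 9) ==> 2*q + 3*q + 1 > -8) || 3*b - 7 <= 2*q + q + 1 must hold; in canonical form it is ((2*q >= -9 <==> 2*b + q <= 15) ==> 5*q > -9) || 3*b <= 3*q + 8.
Then branch requires ((q > -7 || 3*b >= 3) ==> (((4*q >= -17 <==> 2*b + 2*q <= 11) ==> 10*q > -29) || 3*b <= 6*q + 20)) && ((!(q > -7 || 3*b >= 3)) ==> (2*q == 5 && ((2*q >= -9 <==> 3*q <= 9) ==> 5*q > -9))); else branch requires ((2*q >= -9 <==> 2*b + q <= 15) ==> 5*q > -9) || 3*b <= 3*q + 8.
Before the if: (b + q < 4 ==> (((q > -7 || 3*b >= 3) ==> (((4*q >= -17 <==> 2*b + 2*q <= 11) ==> 10*q > -29) || 3*b <= 6*q + 20)) && ((!(q > -7 || 3*b >= 3)) ==> (2*q == 5 && ((2*q >= -9 <==> 3*q <= 9) ==> 5*q > -9))))) && ((!(b + q < 4)) ==> (((2*q >= -9 <==> 2*b + q <= 15) ==> 5*q > -9) || 3*b <= 3*q + 8))
Before b := q + 3*b: (3*b + 2*q < 4 ==> (((q > -7 || 9*b + 3*q >= 3) ==> (((4*q >= -17 <==> 6*b + 4*q <= 11) ==> 10*q > -29) || 9*b <= 3*q + 20)) && ((!(q > -7 || 9*b + 3*q >= 3)) ==> (2*q == 5 && ((2*q >= -9 <==> 3*q <= 9) ==> 5*q > -9))))) && ((!(3*b + 2*q < 4)) ==> (((2*q >= -9 <==> 6*b + 3*q <= 15) ==> 5*q > -9) || 9*b <= 8))
Before b := b + 9: (3*b + 2*q < -23 ==> (((q > -7 || 9*b + 3*q >= -78) ==> (((4*q >= -17 <==> 6*b + 4*q <= -43) ==> 10*q > -29) || 9*b <= 3*q - 61)) && ((!(q > -7 || 9*b + 3*q >= -78)) ==> (2*q == 5 && ((2*q >= -9 <==> 3*q <= 9) ==> 5*q > -9))))) && ((!(3*b + 2*q < -23)) ==> (((2*q >= -9 <==> 6*b + 3*q <= -39) ==> 5*q > -9) || 9*b <= -73))
Answer: WP = (3*b + 2*q < -23 ==> (((q > -7 || 9*b + 3*q >= -78) ==> (((4*q >= -17 <==> 6*b + 4*q <= -43) ==> 10*q > -29) || 9*b <= 3*q - 61)) && ((!(q > -7 || 9*b + 3*q >= -78)) ==> (2*q == 5 && ((2*q >= -9 <==> 3*q <= 9) ==> 5*q > -9))))) && ((!(3*b + 2*q < -23)) ==> (((2*q >= -9 <==> 6*b + 3*q <= -39) ==> 5*q > -9) || 9*b <= -73))


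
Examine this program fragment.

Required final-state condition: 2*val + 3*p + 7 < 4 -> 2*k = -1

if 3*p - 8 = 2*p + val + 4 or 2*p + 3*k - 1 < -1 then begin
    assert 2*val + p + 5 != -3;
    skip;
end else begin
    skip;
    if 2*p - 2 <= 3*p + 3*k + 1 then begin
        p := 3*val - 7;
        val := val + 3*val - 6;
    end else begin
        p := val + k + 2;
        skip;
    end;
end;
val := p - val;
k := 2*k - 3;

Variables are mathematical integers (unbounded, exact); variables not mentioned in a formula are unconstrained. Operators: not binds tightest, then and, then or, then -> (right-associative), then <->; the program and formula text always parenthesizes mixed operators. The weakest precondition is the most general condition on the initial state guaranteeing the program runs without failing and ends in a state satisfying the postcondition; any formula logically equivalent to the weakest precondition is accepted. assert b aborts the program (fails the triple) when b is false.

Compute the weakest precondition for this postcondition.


Working backward. After the program, the postcondition 2*val + 3*p + 7 < 4 -> 2*k = -1 must hold; in canonical form it is 3*p + 2*val < -3 -> 2*k = -1.
Before k := 2*k - 3: 3*p + 2*val < -3 -> 4*k = 5
Before val := p - val: 5*p < 2*val - 3 -> 4*k = 5
Then branch requires p + 2*val != -8 and (5*p < 2*val - 3 -> 4*k = 5); else branch requires (3*k + p >= -3 -> (7*val < 20 -> 4*k = 5)) and ((not (3*k + p >= -3)) -> (5*k + 3*val < -13 -> 4*k = 5)).
Before the if: ((p = val + 12 or 3*k + 2*p < 0) -> (p + 2*val != -8 and (5*p < 2*val - 3 -> 4*k = 5))) and ((not (p = val + 12 or 3*k + 2*p < 0)) -> ((3*k + p >= -3 -> (7*val < 20 -> 4*k = 5)) and ((not (3*k + p >= -3)) -> (5*k + 3*val < -13 -> 4*k = 5))))
Answer: WP = ((p = val + 12 or 3*k + 2*p < 0) -> (p + 2*val != -8 and (5*p < 2*val - 3 -> 4*k = 5))) and ((not (p = val + 12 or 3*k + 2*p < 0)) -> ((3*k + p >= -3 -> (7*val < 20 -> 4*k = 5)) and ((not (3*k + p >= -3)) -> (5*k + 3*val < -13 -> 4*k = 5))))


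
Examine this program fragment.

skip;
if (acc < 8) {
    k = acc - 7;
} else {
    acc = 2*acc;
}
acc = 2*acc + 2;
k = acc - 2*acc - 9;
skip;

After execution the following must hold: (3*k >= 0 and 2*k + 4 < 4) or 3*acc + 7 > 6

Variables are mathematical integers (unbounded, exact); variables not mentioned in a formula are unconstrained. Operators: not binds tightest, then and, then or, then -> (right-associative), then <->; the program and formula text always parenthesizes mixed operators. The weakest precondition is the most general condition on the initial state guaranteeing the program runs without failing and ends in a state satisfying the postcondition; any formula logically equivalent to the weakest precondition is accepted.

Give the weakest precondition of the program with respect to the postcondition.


Working backward. After the program, the postcondition (3*k >= 0 and 2*k + 4 < 4) or 3*acc + 7 > 6 must hold; in canonical form it is (3*k >= 0 and 2*k < 0) or 3*acc > -1.
Before skip: (3*k >= 0 and 2*k < 0) or 3*acc > -1
Before k := acc - 2*acc - 9: (3*acc <= -27 and 2*acc > -18) or 3*acc > -1
Before acc := 2*acc + 2: (6*acc <= -33 and 4*acc > -22) or 6*acc > -7
Then branch requires (6*acc <= -33 and 4*acc > -22) or 6*acc > -7; else branch requires (12*acc <= -33 and 8*acc > -22) or 12*acc > -7.
Before the if: (acc < 8 -> ((6*acc <= -33 and 4*acc > -22) or 6*acc > -7)) and ((not (acc < 8)) -> ((12*acc <= -33 and 8*acc > -22) or 12*acc > -7))
Before skip: (acc < 8 -> ((6*acc <= -33 and 4*acc > -22) or 6*acc > -7)) and ((not (acc < 8)) -> ((12*acc <= -33 and 8*acc > -22) or 12*acc > -7))
Answer: WP = (acc < 8 -> ((6*acc <= -33 and 4*acc > -22) or 6*acc > -7)) and ((not (acc < 8)) -> ((12*acc <= -33 and 8*acc > -22) or 12*acc > -7))


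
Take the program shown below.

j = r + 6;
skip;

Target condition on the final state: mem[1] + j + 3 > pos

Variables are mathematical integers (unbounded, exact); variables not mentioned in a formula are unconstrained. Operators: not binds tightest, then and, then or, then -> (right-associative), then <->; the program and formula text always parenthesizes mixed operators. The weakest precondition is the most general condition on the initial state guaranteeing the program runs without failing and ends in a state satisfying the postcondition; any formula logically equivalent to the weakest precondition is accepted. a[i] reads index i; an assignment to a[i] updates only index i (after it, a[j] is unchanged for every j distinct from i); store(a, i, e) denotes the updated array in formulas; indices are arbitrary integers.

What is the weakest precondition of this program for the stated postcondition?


Working backward. After the program, the postcondition mem[1] + j + 3 > pos must hold; in canonical form it is mem[1] + j > pos - 3.
Before skip: mem[1] + j > pos - 3
Before j := r + 6: mem[1] + r > pos - 9
Answer: WP = mem[1] + r > pos - 9


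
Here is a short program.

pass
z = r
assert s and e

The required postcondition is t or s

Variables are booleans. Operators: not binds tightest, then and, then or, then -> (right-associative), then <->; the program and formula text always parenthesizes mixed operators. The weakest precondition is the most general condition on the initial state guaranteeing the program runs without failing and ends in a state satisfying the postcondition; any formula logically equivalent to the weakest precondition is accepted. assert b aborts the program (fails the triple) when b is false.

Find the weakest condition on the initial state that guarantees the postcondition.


Working backward. After the program, t or s must hold.
Before assert s and e: s and e and (t or s)
Before z := r: s and e and (t or s)
Before skip: s and e and (t or s)
Answer: WP = s and e and (t or s)


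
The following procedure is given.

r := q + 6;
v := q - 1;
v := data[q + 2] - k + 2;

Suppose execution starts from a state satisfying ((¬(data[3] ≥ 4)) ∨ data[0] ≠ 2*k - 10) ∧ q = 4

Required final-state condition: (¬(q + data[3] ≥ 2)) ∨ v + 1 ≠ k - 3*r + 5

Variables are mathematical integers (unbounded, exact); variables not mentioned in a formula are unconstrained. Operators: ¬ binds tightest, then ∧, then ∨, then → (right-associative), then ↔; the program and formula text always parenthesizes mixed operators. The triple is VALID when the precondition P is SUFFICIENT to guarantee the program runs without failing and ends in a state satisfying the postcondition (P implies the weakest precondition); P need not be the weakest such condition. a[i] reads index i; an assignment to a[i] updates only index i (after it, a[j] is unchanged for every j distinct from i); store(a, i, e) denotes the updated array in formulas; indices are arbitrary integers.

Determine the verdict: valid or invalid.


Working backward. After the program, the postcondition (¬(q + data[3] ≥ 2)) ∨ v + 1 ≠ k - 3*r + 5 must hold; in canonical form it is (¬(data[3] + q ≥ 2)) ∨ 3*r + v ≠ k + 4.
Before v := data[q + 2] - k + 2: (¬(data[3] + q ≥ 2)) ∨ data[q + 2] + 3*r ≠ 2*k + 2
Before v := q - 1: (¬(data[3] + q ≥ 2)) ∨ data[q + 2] + 3*r ≠ 2*k + 2
Before r := q + 6: (¬(data[3] + q ≥ 2)) ∨ data[q + 2] + 3*q ≠ 2*k - 16
The weakest precondition is (¬(data[3] + q ≥ 2)) ∨ data[q + 2] + 3*q ≠ 2*k - 16.
Check whether ((¬(data[3] ≥ 4)) ∨ data[0] ≠ 2*k - 10) ∧ q = 4 implies it.
Countermodel: at the initial state data = {[0] = 15521, [3] = 7040, [6] = -28, elsewhere 7040}, k = 0, q = 4, the precondition holds but the weakest precondition fails.
Answer: invalid


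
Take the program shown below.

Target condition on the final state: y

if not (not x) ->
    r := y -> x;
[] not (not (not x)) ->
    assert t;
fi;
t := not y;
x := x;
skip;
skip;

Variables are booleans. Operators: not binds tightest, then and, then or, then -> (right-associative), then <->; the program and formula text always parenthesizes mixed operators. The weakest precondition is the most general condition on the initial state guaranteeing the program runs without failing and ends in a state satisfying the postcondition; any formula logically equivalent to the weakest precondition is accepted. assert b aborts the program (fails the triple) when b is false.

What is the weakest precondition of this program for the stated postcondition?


Working backward. After the program, y must hold.
Before skip: y
Before skip: y
Before x := x: y
Before t := not y: y
Then branch requires y; else branch requires t and y.
Before the if: (x -> y) and ((not x) -> (t and y))
Answer: WP = (x -> y) and ((not x) -> (t and y))


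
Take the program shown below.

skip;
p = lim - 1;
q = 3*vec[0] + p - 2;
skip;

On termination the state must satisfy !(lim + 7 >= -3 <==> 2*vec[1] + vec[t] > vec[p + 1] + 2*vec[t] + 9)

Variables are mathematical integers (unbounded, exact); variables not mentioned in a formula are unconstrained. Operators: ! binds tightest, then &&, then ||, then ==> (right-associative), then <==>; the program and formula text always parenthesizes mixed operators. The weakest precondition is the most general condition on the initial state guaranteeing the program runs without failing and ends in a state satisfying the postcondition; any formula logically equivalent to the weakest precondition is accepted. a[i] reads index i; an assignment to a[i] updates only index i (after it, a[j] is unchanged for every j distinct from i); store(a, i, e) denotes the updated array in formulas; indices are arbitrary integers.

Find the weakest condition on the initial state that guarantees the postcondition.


Working backward. After the program, the postcondition !(lim + 7 >= -3 <==> 2*vec[1] + vec[t] > vec[p + 1] + 2*vec[t] + 9) must hold; in canonical form it is !(lim >= -10 <==> 2*vec[1] > vec[p + 1] + vec[t] + 9).
Before skip: !(lim >= -10 <==> 2*vec[1] > vec[p + 1] + vec[t] + 9)
Before q := 3*vec[0] + p - 2: !(lim >= -10 <==> 2*vec[1] > vec[p + 1] + vec[t] + 9)
Before p := lim - 1: !(lim >= -10 <==> 2*vec[1] > vec[lim] + vec[t] + 9)
Before skip: !(lim >= -10 <==> 2*vec[1] > vec[lim] + vec[t] + 9)
Answer: WP = !(lim >= -10 <==> 2*vec[1] > vec[lim] + vec[t] + 9)


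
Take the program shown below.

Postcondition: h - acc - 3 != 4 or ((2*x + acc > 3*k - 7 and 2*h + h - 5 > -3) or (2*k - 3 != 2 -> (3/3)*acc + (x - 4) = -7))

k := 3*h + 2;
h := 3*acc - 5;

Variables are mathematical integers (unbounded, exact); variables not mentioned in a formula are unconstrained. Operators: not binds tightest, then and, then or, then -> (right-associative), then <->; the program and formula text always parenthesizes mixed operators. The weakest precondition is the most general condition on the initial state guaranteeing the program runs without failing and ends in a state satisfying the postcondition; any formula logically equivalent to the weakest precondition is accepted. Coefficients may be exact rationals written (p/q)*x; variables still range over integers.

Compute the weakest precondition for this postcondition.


Working backward. After the program, the postcondition h - acc - 3 != 4 or ((2*x + acc > 3*k - 7 and 2*h + h - 5 > -3) or (2*k - 3 != 2 -> (3/3)*acc + (x - 4) = -7)) must hold; in canonical form it is h != acc + 7 or (acc + 2*x > 3*k - 7 and 3*h > 2) or (2*k != 5 -> acc + x = -3).
Before h := 3*acc - 5: 2*acc != 12 or (acc + 2*x > 3*k - 7 and 9*acc > 17) or (2*k != 5 -> acc + x = -3)
Before k := 3*h + 2: 2*acc != 12 or (acc + 2*x > 9*h - 1 and 9*acc > 17) or (6*h != 1 -> acc + x = -3)
Answer: WP = 2*acc != 12 or (acc + 2*x > 9*h - 1 and 9*acc > 17) or (6*h != 1 -> acc + x = -3)


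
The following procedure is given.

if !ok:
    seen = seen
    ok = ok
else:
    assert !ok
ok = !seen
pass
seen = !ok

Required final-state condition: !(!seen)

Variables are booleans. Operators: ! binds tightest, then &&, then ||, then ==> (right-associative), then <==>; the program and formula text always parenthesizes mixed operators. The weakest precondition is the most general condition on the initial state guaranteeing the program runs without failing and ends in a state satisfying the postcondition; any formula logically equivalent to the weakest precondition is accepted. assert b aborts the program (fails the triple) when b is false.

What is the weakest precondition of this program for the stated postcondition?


Working backward. After the program, the postcondition !(!seen) must hold; in canonical form it is seen.
Before seen := !ok: !ok
Before skip: !ok
Before ok := !seen: seen
Then branch requires seen; else branch requires (!ok) && seen.
Before the if: ((!ok) ==> seen) && (ok ==> ((!ok) && seen))
Answer: WP = ((!ok) ==> seen) && (ok ==> ((!ok) && seen))


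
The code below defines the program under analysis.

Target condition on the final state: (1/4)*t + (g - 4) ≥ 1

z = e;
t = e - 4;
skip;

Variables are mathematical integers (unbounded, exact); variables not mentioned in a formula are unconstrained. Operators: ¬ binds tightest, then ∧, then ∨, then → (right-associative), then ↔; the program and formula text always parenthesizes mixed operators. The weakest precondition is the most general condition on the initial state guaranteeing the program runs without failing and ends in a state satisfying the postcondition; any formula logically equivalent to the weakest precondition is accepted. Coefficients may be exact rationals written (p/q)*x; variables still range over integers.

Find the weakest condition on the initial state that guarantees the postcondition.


Working backward. After the program, the postcondition (1/4)*t + (g - 4) ≥ 1 must hold; in canonical form it is g + (1/4)*t ≥ 5.
Before skip: g + (1/4)*t ≥ 5
Before t := e - 4: (1/4)*e + g ≥ 6
Before z := e: (1/4)*e + g ≥ 6
Answer: WP = (1/4)*e + g ≥ 6


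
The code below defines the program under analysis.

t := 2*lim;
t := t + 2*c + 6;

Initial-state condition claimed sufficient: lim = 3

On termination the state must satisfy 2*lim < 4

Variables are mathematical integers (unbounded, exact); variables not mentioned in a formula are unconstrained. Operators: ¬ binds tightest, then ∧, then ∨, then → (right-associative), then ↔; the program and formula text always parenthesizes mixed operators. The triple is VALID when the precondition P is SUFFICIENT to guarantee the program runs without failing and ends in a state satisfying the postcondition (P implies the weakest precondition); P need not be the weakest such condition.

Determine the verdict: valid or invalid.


Working backward. After the program, 2*lim < 4 must hold.
Before t := t + 2*c + 6: 2*lim < 4
Before t := 2*lim: 2*lim < 4
The weakest precondition is 2*lim < 4.
Check whether lim = 3 implies it.
Countermodel: at the initial state lim = 3, the precondition holds but the weakest precondition fails.
Answer: invalid


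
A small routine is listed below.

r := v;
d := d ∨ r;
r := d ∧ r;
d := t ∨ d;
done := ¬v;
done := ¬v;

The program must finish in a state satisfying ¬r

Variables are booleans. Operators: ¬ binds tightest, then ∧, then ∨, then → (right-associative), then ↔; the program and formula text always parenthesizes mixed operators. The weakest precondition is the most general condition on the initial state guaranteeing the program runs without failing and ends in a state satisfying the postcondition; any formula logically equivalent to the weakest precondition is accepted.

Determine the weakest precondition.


Working backward. After the program, ¬r must hold.
Before done := ¬v: ¬r
Before done := ¬v: ¬r
Before d := t ∨ d: ¬r
Before r := d ∧ r: ¬(d ∧ r)
Before d := d ∨ r: ¬((d ∨ r) ∧ r)
Before r := v: ¬((d ∨ v) ∧ v)
Answer: WP = ¬((d ∨ v) ∧ v)


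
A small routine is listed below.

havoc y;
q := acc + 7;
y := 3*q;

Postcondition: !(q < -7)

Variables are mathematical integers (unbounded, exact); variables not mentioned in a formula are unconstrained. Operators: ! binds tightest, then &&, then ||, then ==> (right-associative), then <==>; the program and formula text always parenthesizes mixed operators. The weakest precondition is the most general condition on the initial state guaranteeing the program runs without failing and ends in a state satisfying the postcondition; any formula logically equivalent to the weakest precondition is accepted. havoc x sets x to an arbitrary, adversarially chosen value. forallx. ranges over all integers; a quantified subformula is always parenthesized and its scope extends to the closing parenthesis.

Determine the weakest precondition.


Working backward. After the program, !(q < -7) must hold.
Before y := 3*q: !(q < -7)
Before q := acc + 7: !(acc < -14)
Before havoc y: !(acc < -14)
Answer: WP = !(acc < -14)
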